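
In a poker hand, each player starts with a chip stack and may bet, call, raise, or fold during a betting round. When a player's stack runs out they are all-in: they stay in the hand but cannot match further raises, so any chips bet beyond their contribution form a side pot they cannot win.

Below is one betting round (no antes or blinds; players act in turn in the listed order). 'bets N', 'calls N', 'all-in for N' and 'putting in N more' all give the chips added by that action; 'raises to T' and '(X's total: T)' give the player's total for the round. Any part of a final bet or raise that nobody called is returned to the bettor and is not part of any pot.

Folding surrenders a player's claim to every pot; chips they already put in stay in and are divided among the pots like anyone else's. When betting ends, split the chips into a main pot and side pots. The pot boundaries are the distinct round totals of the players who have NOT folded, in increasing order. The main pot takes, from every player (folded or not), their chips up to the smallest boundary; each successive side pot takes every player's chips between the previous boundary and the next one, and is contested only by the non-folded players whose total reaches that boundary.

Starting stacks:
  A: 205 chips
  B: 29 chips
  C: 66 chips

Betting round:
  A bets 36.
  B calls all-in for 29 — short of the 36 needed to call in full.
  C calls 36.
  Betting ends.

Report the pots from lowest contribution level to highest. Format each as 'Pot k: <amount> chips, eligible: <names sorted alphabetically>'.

Contributions: A=36, B=29, C=36
Pot levels (distinct totals of non-folded players): 29, 36
Layer 1-29: 29 each from A, B, C = 29*3 = 87 chips; eligible A, B, C
Layer 30-36: 7 each from A, C = 7*2 = 14 chips; eligible A, C

Pot 1: 87 chips, eligible: A, B, C
Pot 2: 14 chips, eligible: A, C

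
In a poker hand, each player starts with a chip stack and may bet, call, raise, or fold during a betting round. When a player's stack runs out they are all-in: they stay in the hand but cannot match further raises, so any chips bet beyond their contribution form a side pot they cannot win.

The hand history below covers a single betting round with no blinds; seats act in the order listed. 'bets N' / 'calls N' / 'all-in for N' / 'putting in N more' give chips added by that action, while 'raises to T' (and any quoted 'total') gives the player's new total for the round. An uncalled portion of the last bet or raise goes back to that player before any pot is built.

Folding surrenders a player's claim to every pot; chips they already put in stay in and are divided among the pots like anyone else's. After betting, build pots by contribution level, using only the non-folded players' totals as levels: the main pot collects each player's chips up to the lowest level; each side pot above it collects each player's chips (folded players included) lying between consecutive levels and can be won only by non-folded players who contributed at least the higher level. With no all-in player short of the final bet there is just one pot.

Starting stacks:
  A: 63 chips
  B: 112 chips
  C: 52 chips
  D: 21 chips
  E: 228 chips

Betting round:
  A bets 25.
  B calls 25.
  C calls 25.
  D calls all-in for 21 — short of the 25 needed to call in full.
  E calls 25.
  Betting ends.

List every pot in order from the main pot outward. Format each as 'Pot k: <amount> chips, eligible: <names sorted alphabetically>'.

Pot 1: 105 chips, eligible: A, B, C, D, E
Pot 2: 16 chips, eligible: A, B, C, E

Derivation:
Contributions: A=25, B=25, C=25, D=21, E=25
Pot levels (distinct totals of non-folded players): 21, 25
Layer 1-21: 21 each from A, B, C, D, E = 21*5 = 105 chips; eligible A, B, C, D, E
Layer 22-25: 4 each from A, B, C, E = 4*4 = 16 chips; eligible A, B, C, E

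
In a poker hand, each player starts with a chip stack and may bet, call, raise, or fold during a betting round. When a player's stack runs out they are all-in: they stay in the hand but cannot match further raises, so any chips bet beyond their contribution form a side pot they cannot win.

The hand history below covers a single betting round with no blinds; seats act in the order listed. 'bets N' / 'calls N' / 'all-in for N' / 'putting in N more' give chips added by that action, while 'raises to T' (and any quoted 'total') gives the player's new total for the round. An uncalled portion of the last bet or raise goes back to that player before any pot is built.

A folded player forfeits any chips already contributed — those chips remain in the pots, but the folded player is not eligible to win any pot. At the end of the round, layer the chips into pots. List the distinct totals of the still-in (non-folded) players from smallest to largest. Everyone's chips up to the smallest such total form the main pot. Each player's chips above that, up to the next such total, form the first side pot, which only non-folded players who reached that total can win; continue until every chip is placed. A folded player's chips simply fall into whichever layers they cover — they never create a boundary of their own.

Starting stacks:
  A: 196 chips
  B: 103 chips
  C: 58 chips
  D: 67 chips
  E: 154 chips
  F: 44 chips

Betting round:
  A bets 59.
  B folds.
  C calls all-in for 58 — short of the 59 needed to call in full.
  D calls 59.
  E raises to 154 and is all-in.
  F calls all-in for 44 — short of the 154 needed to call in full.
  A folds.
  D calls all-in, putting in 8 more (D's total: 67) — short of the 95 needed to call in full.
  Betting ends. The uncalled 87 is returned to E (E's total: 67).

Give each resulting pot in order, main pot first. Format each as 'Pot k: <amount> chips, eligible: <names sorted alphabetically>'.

Pot 1: 220 chips, eligible: C, D, E, F
Pot 2: 56 chips, eligible: C, D, E
Pot 3: 19 chips, eligible: D, E

Derivation:
Contributions (after 87 returned to E): A=59, C=58, D=67, E=67, F=44
Folded: A, B
Pot levels (distinct totals of non-folded players): 44, 58, 67
Layer 1-44: 44 each from A, C, D, E, F = 44*5 = 220 chips; eligible C, D, E, F
Layer 45-58: 14 each from A, C, D, E = 14*4 = 56 chips; eligible C, D, E
Layer 59-67: A 1 + D 9 + E 9 = 19 chips; eligible D, E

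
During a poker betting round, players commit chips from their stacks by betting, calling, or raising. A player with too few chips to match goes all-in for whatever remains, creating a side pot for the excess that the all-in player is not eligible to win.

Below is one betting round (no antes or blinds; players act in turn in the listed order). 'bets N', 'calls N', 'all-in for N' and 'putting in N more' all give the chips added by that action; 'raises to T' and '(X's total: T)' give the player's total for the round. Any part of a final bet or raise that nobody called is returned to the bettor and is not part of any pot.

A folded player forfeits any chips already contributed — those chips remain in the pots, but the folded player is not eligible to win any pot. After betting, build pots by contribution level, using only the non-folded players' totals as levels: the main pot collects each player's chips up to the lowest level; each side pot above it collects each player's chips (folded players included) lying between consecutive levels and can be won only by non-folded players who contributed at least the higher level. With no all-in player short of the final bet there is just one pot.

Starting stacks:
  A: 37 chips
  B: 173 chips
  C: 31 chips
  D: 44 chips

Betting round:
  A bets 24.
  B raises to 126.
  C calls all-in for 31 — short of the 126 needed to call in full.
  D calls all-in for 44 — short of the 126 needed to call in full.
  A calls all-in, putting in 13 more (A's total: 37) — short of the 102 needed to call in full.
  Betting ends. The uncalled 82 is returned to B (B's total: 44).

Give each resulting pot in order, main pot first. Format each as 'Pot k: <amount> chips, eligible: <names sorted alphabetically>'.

Contributions (after 82 returned to B): A=37, B=44, C=31, D=44
Pot levels (distinct totals of non-folded players): 31, 37, 44
Layer 1-31: 31 each from A, B, C, D = 31*4 = 124 chips; eligible A, B, C, D
Layer 32-37: 6 each from A, B, D = 6*3 = 18 chips; eligible A, B, D
Layer 38-44: 7 each from B, D = 7*2 = 14 chips; eligible B, D

Pot 1: 124 chips, eligible: A, B, C, D
Pot 2: 18 chips, eligible: A, B, D
Pot 3: 14 chips, eligible: B, D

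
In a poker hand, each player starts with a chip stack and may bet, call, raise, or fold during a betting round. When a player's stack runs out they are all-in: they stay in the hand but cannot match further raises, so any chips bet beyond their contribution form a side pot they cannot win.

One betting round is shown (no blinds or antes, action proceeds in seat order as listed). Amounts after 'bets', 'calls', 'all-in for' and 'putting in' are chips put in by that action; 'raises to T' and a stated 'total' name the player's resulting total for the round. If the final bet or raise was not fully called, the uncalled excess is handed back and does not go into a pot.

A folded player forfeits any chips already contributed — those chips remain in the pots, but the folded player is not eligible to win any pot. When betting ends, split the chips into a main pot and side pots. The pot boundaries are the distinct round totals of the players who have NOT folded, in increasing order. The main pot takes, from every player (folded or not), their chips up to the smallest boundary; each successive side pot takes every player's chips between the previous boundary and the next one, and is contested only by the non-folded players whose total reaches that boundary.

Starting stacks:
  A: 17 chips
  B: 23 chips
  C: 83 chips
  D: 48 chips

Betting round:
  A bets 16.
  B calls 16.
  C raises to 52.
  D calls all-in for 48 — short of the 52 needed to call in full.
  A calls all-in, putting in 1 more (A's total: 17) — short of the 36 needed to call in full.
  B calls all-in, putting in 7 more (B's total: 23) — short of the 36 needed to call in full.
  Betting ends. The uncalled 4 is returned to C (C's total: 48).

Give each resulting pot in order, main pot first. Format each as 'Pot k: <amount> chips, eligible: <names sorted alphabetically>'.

Contributions (after 4 returned to C): A=17, B=23, C=48, D=48
Pot levels (distinct totals of non-folded players): 17, 23, 48
Layer 1-17: 17 each from A, B, C, D = 17*4 = 68 chips; eligible A, B, C, D
Layer 18-23: 6 each from B, C, D = 6*3 = 18 chips; eligible B, C, D
Layer 24-48: 25 each from C, D = 25*2 = 50 chips; eligible C, D

Pot 1: 68 chips, eligible: A, B, C, D
Pot 2: 18 chips, eligible: B, C, D
Pot 3: 50 chips, eligible: C, D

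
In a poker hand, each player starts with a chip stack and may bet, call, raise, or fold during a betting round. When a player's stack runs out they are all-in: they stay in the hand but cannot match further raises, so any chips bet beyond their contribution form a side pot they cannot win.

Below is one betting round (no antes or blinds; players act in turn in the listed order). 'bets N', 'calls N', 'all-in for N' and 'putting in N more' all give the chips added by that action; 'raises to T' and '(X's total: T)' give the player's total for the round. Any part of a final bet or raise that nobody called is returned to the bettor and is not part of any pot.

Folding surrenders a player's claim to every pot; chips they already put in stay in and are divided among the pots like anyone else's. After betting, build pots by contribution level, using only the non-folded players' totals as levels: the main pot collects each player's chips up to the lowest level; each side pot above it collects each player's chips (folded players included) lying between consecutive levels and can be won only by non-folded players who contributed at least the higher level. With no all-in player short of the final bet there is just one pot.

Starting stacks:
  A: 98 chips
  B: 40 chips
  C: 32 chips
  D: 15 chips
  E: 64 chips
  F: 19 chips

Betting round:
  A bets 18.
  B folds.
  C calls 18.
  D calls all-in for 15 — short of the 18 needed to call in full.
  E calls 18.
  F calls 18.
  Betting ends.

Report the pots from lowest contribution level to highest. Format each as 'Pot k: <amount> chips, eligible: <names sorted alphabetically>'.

Contributions: A=18, C=18, D=15, E=18, F=18
Folded: B
Pot levels (distinct totals of non-folded players): 15, 18
Layer 1-15: 15 each from A, C, D, E, F = 15*5 = 75 chips; eligible A, C, D, E, F
Layer 16-18: 3 each from A, C, E, F = 3*4 = 12 chips; eligible A, C, E, F

Pot 1: 75 chips, eligible: A, C, D, E, F
Pot 2: 12 chips, eligible: A, C, E, F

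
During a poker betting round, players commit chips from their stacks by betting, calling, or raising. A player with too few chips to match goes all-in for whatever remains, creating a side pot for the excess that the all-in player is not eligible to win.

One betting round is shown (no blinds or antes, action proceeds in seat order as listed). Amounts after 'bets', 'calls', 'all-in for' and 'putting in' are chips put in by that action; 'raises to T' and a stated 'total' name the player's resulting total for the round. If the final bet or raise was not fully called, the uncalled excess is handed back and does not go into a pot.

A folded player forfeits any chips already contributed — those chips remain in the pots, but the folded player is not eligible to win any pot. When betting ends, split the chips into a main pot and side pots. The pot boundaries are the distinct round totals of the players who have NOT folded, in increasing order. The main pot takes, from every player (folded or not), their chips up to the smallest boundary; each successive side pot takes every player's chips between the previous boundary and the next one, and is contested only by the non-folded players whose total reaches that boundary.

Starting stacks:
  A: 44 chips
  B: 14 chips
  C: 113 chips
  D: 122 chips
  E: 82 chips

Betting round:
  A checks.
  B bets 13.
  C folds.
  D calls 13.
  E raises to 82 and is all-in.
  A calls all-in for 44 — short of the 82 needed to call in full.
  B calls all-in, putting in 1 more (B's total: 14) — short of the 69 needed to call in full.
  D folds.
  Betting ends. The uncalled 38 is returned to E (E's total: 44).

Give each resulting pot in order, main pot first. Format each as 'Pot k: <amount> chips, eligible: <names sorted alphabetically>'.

Pot 1: 55 chips, eligible: A, B, E
Pot 2: 60 chips, eligible: A, E

Derivation:
Contributions (after 38 returned to E): A=44, B=14, D=13, E=44
Folded: C, D
Pot levels (distinct totals of non-folded players): 14, 44
Layer 1-14: A 14 + B 14 + D 13 + E 14 = 55 chips; eligible A, B, E
Layer 15-44: 30 each from A, E = 30*2 = 60 chips; eligible A, E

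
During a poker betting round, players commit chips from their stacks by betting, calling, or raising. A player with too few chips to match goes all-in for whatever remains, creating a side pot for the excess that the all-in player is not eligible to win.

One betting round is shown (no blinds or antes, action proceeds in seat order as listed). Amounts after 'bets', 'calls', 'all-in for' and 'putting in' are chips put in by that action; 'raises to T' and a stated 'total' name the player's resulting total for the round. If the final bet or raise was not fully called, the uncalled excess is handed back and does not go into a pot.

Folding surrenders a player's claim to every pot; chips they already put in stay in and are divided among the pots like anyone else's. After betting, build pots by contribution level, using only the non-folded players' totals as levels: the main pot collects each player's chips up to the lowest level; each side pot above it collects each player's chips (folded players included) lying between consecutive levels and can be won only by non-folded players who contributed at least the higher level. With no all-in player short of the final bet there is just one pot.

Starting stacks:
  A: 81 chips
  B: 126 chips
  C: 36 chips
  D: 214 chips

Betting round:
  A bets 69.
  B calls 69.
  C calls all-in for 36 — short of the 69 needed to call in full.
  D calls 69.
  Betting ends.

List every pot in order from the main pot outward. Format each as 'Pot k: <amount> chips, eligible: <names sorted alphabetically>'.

Contributions: A=69, B=69, C=36, D=69
Pot levels (distinct totals of non-folded players): 36, 69
Layer 1-36: 36 each from A, B, C, D = 36*4 = 144 chips; eligible A, B, C, D
Layer 37-69: 33 each from A, B, D = 33*3 = 99 chips; eligible A, B, D

Pot 1: 144 chips, eligible: A, B, C, D
Pot 2: 99 chips, eligible: A, B, D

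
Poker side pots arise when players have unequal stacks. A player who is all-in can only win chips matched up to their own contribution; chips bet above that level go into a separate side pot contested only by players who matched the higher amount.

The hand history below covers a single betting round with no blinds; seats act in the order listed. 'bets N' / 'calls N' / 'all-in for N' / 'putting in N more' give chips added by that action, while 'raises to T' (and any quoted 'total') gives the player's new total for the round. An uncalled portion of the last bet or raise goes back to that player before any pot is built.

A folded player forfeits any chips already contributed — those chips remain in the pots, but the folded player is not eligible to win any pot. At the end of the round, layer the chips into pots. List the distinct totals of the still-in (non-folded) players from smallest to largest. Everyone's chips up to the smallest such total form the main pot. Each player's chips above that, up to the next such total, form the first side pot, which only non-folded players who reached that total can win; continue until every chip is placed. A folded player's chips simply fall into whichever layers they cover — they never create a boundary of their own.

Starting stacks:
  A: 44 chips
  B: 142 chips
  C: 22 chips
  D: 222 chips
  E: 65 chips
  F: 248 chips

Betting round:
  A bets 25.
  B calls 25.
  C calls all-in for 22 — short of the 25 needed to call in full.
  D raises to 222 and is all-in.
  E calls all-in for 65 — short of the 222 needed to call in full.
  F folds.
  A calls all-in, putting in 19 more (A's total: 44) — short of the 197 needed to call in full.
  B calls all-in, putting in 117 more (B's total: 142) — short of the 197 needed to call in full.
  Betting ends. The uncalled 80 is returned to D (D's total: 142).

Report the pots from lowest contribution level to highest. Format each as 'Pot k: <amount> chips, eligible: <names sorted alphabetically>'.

Contributions (after 80 returned to D): A=44, B=142, C=22, D=142, E=65
Folded: F
Pot levels (distinct totals of non-folded players): 22, 44, 65, 142
Layer 1-22: 22 each from A, B, C, D, E = 22*5 = 110 chips; eligible A, B, C, D, E
Layer 23-44: 22 each from A, B, D, E = 22*4 = 88 chips; eligible A, B, D, E
Layer 45-65: 21 each from B, D, E = 21*3 = 63 chips; eligible B, D, E
Layer 66-142: 77 each from B, D = 77*2 = 154 chips; eligible B, D

Pot 1: 110 chips, eligible: A, B, C, D, E
Pot 2: 88 chips, eligible: A, B, D, E
Pot 3: 63 chips, eligible: B, D, E
Pot 4: 154 chips, eligible: B, D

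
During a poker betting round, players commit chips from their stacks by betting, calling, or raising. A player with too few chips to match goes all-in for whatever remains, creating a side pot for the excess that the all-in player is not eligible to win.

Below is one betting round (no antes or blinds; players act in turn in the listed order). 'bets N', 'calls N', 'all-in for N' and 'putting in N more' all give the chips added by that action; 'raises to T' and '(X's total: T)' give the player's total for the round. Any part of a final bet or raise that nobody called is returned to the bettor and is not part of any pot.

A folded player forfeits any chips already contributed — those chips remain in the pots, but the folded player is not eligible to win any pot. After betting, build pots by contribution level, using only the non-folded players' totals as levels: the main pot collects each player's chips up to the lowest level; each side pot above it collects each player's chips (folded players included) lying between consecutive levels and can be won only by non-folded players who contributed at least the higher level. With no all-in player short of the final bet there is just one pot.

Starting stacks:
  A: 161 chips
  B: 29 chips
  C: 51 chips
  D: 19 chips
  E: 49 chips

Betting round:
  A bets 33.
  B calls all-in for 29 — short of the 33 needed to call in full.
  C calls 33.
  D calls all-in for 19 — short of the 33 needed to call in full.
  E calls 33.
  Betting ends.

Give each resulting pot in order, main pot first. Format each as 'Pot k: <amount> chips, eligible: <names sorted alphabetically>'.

Contributions: A=33, B=29, C=33, D=19, E=33
Pot levels (distinct totals of non-folded players): 19, 29, 33
Layer 1-19: 19 each from A, B, C, D, E = 19*5 = 95 chips; eligible A, B, C, D, E
Layer 20-29: 10 each from A, B, C, E = 10*4 = 40 chips; eligible A, B, C, E
Layer 30-33: 4 each from A, C, E = 4*3 = 12 chips; eligible A, C, E

Pot 1: 95 chips, eligible: A, B, C, D, E
Pot 2: 40 chips, eligible: A, B, C, E
Pot 3: 12 chips, eligible: A, C, E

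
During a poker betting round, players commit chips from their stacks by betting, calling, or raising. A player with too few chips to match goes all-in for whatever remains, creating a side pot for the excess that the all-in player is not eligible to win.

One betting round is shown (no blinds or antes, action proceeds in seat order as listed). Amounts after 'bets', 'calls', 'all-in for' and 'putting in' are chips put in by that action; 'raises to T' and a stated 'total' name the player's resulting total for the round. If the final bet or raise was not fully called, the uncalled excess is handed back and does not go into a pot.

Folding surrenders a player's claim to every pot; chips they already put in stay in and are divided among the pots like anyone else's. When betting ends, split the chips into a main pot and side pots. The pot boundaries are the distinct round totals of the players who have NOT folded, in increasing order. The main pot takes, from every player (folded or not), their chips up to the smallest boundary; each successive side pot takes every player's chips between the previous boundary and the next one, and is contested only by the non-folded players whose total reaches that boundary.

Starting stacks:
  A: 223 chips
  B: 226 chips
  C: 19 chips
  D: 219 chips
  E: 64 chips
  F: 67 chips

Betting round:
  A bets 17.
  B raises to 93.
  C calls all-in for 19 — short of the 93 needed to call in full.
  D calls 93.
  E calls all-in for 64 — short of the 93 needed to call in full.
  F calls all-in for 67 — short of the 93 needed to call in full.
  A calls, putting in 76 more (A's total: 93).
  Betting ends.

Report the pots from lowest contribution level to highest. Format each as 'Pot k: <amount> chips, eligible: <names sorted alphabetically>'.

Contributions: A=93, B=93, C=19, D=93, E=64, F=67
Pot levels (distinct totals of non-folded players): 19, 64, 67, 93
Layer 1-19: 19 each from A, B, C, D, E, F = 19*6 = 114 chips; eligible A, B, C, D, E, F
Layer 20-64: 45 each from A, B, D, E, F = 45*5 = 225 chips; eligible A, B, D, E, F
Layer 65-67: 3 each from A, B, D, F = 3*4 = 12 chips; eligible A, B, D, F
Layer 68-93: 26 each from A, B, D = 26*3 = 78 chips; eligible A, B, D

Pot 1: 114 chips, eligible: A, B, C, D, E, F
Pot 2: 225 chips, eligible: A, B, D, E, F
Pot 3: 12 chips, eligible: A, B, D, F
Pot 4: 78 chips, eligible: A, B, D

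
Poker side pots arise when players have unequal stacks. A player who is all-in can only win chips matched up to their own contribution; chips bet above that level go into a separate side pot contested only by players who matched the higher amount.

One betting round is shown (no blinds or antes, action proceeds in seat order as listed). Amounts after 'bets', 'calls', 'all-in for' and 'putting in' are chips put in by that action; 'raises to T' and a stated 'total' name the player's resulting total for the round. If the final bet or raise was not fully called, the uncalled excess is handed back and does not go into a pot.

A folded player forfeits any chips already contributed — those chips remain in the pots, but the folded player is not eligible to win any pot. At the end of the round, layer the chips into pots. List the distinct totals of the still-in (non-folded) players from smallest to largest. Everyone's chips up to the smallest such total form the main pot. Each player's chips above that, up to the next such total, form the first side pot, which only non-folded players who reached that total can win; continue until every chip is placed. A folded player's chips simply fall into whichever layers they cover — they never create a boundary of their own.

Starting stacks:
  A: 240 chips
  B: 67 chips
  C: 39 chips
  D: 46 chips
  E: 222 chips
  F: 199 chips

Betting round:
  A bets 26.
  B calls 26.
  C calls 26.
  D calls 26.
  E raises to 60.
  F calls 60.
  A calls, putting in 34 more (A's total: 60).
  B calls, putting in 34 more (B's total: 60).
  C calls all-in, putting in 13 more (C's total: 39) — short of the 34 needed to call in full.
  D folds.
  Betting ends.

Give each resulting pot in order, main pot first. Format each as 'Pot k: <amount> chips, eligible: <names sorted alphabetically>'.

Contributions: A=60, B=60, C=39, D=26, E=60, F=60
Folded: D
Pot levels (distinct totals of non-folded players): 39, 60
Layer 1-39: A 39 + B 39 + C 39 + D 26 + E 39 + F 39 = 221 chips; eligible A, B, C, E, F
Layer 40-60: 21 each from A, B, E, F = 21*4 = 84 chips; eligible A, B, E, F

Pot 1: 221 chips, eligible: A, B, C, E, F
Pot 2: 84 chips, eligible: A, B, E, F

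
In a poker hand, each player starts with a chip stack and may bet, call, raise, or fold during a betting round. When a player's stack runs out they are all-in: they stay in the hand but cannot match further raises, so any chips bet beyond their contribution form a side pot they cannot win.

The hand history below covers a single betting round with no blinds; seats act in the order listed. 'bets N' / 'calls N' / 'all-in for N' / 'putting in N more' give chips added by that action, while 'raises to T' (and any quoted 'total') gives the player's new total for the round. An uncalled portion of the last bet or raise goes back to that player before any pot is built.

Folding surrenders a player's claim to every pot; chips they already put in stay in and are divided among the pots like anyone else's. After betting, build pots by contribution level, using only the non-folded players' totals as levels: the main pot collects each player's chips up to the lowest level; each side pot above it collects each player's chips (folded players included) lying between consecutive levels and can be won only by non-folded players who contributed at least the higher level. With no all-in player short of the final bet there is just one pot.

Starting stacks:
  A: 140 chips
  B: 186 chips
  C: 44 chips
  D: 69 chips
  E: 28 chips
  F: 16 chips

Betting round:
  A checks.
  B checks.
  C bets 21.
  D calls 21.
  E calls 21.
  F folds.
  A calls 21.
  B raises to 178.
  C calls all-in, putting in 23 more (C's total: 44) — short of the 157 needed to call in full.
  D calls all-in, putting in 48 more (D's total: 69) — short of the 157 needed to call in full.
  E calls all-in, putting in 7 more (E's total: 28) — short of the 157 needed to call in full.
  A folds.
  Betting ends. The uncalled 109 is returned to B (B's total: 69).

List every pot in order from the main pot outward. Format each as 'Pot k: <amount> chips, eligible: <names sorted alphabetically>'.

Contributions (after 109 returned to B): A=21, B=69, C=44, D=69, E=28
Folded: A, F
Pot levels (distinct totals of non-folded players): 28, 44, 69
Layer 1-28: A 21 + B 28 + C 28 + D 28 + E 28 = 133 chips; eligible B, C, D, E
Layer 29-44: 16 each from B, C, D = 16*3 = 48 chips; eligible B, C, D
Layer 45-69: 25 each from B, D = 25*2 = 50 chips; eligible B, D

Pot 1: 133 chips, eligible: B, C, D, E
Pot 2: 48 chips, eligible: B, C, D
Pot 3: 50 chips, eligible: B, D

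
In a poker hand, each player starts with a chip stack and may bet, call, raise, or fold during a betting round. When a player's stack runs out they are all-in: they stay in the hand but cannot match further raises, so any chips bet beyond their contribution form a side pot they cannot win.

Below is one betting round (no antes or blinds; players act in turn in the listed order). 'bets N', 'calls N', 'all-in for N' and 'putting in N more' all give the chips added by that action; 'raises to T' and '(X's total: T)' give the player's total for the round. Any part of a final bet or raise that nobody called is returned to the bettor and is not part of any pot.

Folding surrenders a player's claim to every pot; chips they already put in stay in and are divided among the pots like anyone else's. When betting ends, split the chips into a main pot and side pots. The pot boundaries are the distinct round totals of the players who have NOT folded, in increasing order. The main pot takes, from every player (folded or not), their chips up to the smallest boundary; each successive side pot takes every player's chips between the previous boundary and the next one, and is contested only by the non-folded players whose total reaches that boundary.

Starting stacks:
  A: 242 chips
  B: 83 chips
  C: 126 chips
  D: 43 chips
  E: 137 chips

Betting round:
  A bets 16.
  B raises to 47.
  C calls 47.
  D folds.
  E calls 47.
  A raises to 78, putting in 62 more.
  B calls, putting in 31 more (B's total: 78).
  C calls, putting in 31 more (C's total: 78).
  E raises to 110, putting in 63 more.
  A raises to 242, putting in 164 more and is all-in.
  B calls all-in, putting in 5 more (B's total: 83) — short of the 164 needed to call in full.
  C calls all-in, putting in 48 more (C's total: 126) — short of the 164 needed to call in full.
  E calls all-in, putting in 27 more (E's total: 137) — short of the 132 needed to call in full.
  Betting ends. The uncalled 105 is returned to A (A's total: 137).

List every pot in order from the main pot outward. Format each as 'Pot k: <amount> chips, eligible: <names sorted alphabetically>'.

Contributions (after 105 returned to A): A=137, B=83, C=126, E=137
Folded: D
Pot levels (distinct totals of non-folded players): 83, 126, 137
Layer 1-83: 83 each from A, B, C, E = 83*4 = 332 chips; eligible A, B, C, E
Layer 84-126: 43 each from A, C, E = 43*3 = 129 chips; eligible A, C, E
Layer 127-137: 11 each from A, E = 11*2 = 22 chips; eligible A, E

Pot 1: 332 chips, eligible: A, B, C, E
Pot 2: 129 chips, eligible: A, C, E
Pot 3: 22 chips, eligible: A, E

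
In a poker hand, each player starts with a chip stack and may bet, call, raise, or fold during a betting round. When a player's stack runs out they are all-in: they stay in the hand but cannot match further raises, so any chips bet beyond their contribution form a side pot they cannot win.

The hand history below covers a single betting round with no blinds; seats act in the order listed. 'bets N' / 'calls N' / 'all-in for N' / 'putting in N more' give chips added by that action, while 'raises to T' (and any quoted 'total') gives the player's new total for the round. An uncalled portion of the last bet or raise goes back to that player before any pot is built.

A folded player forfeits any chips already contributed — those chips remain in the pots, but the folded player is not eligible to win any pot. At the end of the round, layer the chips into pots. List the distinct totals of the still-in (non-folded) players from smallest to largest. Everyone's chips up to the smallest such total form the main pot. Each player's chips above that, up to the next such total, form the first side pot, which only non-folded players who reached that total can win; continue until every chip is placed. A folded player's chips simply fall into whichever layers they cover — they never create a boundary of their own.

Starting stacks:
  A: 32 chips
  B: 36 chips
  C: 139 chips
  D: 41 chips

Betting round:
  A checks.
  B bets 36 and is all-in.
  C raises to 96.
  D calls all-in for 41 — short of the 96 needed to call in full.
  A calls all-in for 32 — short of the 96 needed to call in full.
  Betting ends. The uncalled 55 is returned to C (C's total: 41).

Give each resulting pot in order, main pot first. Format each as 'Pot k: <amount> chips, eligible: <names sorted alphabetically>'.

Pot 1: 128 chips, eligible: A, B, C, D
Pot 2: 12 chips, eligible: B, C, D
Pot 3: 10 chips, eligible: C, D

Derivation:
Contributions (after 55 returned to C): A=32, B=36, C=41, D=41
Pot levels (distinct totals of non-folded players): 32, 36, 41
Layer 1-32: 32 each from A, B, C, D = 32*4 = 128 chips; eligible A, B, C, D
Layer 33-36: 4 each from B, C, D = 4*3 = 12 chips; eligible B, C, D
Layer 37-41: 5 each from C, D = 5*2 = 10 chips; eligible C, D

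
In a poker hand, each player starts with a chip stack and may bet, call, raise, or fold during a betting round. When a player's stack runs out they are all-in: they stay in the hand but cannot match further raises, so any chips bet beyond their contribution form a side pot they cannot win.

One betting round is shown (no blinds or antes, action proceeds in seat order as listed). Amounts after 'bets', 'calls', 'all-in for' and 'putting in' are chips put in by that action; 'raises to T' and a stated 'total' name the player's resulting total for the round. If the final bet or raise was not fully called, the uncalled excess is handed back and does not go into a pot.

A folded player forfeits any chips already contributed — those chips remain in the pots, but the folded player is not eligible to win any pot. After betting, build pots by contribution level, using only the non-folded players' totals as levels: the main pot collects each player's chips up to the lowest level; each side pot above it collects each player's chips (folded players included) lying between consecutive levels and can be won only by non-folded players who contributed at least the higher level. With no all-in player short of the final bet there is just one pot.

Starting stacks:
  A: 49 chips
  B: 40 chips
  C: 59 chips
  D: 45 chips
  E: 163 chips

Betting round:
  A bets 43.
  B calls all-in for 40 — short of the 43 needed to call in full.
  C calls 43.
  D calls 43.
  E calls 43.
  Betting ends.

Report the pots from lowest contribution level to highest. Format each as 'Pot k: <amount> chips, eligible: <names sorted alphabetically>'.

Pot 1: 200 chips, eligible: A, B, C, D, E
Pot 2: 12 chips, eligible: A, C, D, E

Derivation:
Contributions: A=43, B=40, C=43, D=43, E=43
Pot levels (distinct totals of non-folded players): 40, 43
Layer 1-40: 40 each from A, B, C, D, E = 40*5 = 200 chips; eligible A, B, C, D, E
Layer 41-43: 3 each from A, C, D, E = 3*4 = 12 chips; eligible A, C, D, E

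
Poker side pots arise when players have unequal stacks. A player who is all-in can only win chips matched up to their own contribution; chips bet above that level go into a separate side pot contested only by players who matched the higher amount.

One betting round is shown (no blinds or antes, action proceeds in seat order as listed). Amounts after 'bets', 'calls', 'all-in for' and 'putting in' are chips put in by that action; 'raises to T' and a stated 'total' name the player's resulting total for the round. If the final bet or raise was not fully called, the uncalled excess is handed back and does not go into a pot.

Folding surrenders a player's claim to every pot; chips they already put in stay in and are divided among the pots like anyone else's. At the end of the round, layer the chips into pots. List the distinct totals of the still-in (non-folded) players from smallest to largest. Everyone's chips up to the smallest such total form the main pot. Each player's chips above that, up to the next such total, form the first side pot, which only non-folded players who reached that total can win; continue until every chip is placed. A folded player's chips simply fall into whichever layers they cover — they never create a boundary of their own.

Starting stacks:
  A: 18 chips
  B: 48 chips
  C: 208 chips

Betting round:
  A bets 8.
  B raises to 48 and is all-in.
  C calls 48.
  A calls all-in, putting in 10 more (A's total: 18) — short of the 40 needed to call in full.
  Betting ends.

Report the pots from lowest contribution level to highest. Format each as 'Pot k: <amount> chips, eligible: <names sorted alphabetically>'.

Pot 1: 54 chips, eligible: A, B, C
Pot 2: 60 chips, eligible: B, C

Derivation:
Contributions: A=18, B=48, C=48
Pot levels (distinct totals of non-folded players): 18, 48
Layer 1-18: 18 each from A, B, C = 18*3 = 54 chips; eligible A, B, C
Layer 19-48: 30 each from B, C = 30*2 = 60 chips; eligible B, C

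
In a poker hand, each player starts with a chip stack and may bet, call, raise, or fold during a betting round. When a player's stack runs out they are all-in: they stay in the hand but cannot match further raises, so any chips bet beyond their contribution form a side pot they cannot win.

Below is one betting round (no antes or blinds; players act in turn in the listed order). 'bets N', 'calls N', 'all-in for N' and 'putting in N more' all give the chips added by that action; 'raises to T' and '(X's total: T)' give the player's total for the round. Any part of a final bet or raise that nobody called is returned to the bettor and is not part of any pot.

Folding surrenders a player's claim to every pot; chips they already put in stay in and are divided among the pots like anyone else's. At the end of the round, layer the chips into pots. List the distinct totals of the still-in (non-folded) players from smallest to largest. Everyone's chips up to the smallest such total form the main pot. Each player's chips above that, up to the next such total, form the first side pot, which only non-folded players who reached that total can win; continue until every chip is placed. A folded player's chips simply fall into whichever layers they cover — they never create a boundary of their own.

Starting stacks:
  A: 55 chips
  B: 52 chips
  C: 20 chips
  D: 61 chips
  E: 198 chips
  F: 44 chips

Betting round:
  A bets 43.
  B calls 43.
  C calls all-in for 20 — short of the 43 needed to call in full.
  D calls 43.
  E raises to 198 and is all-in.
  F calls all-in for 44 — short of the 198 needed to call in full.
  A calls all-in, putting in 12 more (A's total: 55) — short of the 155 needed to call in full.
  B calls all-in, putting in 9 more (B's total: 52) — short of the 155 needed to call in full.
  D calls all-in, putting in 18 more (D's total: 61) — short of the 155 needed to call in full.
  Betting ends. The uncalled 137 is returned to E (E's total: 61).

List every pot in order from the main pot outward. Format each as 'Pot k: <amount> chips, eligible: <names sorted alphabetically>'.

Pot 1: 120 chips, eligible: A, B, C, D, E, F
Pot 2: 120 chips, eligible: A, B, D, E, F
Pot 3: 32 chips, eligible: A, B, D, E
Pot 4: 9 chips, eligible: A, D, E
Pot 5: 12 chips, eligible: D, E

Derivation:
Contributions (after 137 returned to E): A=55, B=52, C=20, D=61, E=61, F=44
Pot levels (distinct totals of non-folded players): 20, 44, 52, 55, 61
Layer 1-20: 20 each from A, B, C, D, E, F = 20*6 = 120 chips; eligible A, B, C, D, E, F
Layer 21-44: 24 each from A, B, D, E, F = 24*5 = 120 chips; eligible A, B, D, E, F
Layer 45-52: 8 each from A, B, D, E = 8*4 = 32 chips; eligible A, B, D, E
Layer 53-55: 3 each from A, D, E = 3*3 = 9 chips; eligible A, D, E
Layer 56-61: 6 each from D, E = 6*2 = 12 chips; eligible D, E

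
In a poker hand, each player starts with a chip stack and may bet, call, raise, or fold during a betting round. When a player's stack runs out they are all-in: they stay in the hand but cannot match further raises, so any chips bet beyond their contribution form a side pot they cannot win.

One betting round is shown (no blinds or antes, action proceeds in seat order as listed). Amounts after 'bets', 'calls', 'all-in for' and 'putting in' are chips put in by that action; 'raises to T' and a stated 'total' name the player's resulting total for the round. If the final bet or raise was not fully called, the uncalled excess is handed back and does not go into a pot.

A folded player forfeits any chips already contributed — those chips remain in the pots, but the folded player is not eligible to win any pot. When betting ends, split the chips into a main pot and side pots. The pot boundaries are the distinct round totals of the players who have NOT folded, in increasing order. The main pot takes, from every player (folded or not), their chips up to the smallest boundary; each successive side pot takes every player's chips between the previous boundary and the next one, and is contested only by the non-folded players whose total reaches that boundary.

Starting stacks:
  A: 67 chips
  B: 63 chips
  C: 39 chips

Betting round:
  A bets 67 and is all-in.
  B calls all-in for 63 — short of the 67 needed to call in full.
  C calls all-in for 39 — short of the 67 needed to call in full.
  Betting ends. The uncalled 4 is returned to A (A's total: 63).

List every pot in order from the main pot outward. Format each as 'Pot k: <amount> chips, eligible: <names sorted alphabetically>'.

Pot 1: 117 chips, eligible: A, B, C
Pot 2: 48 chips, eligible: A, B

Derivation:
Contributions (after 4 returned to A): A=63, B=63, C=39
Pot levels (distinct totals of non-folded players): 39, 63
Layer 1-39: 39 each from A, B, C = 39*3 = 117 chips; eligible A, B, C
Layer 40-63: 24 each from A, B = 24*2 = 48 chips; eligible A, B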